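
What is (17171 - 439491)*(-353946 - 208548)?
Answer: 237552466080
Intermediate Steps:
(17171 - 439491)*(-353946 - 208548) = -422320*(-562494) = 237552466080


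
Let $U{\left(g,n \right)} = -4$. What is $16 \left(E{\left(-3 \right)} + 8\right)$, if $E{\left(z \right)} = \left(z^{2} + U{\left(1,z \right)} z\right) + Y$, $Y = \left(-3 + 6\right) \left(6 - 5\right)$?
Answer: $512$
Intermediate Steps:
$Y = 3$ ($Y = 3 \cdot 1 = 3$)
$E{\left(z \right)} = 3 + z^{2} - 4 z$ ($E{\left(z \right)} = \left(z^{2} - 4 z\right) + 3 = 3 + z^{2} - 4 z$)
$16 \left(E{\left(-3 \right)} + 8\right) = 16 \left(\left(3 + \left(-3\right)^{2} - -12\right) + 8\right) = 16 \left(\left(3 + 9 + 12\right) + 8\right) = 16 \left(24 + 8\right) = 16 \cdot 32 = 512$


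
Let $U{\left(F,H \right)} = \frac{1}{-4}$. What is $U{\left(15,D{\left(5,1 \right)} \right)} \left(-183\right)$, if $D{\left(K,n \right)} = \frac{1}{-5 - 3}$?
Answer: $\frac{183}{4} \approx 45.75$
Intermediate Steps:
$D{\left(K,n \right)} = - \frac{1}{8}$ ($D{\left(K,n \right)} = \frac{1}{-8} = - \frac{1}{8}$)
$U{\left(F,H \right)} = - \frac{1}{4}$
$U{\left(15,D{\left(5,1 \right)} \right)} \left(-183\right) = \left(- \frac{1}{4}\right) \left(-183\right) = \frac{183}{4}$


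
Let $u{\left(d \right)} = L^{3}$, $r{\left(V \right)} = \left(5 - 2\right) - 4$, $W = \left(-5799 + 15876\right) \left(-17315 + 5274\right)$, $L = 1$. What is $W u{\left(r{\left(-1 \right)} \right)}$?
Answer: $-121337157$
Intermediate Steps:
$W = -121337157$ ($W = 10077 \left(-12041\right) = -121337157$)
$r{\left(V \right)} = -1$ ($r{\left(V \right)} = 3 - 4 = -1$)
$u{\left(d \right)} = 1$ ($u{\left(d \right)} = 1^{3} = 1$)
$W u{\left(r{\left(-1 \right)} \right)} = \left(-121337157\right) 1 = -121337157$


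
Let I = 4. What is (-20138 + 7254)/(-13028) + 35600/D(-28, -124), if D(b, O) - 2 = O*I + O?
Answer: -56979311/1006413 ≈ -56.616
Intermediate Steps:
D(b, O) = 2 + 5*O (D(b, O) = 2 + (O*4 + O) = 2 + (4*O + O) = 2 + 5*O)
(-20138 + 7254)/(-13028) + 35600/D(-28, -124) = (-20138 + 7254)/(-13028) + 35600/(2 + 5*(-124)) = -12884*(-1/13028) + 35600/(2 - 620) = 3221/3257 + 35600/(-618) = 3221/3257 + 35600*(-1/618) = 3221/3257 - 17800/309 = -56979311/1006413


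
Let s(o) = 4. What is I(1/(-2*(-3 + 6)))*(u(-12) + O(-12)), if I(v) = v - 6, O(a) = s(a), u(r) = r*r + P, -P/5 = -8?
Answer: -3478/3 ≈ -1159.3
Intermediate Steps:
P = 40 (P = -5*(-8) = 40)
u(r) = 40 + r² (u(r) = r*r + 40 = r² + 40 = 40 + r²)
O(a) = 4
I(v) = -6 + v
I(1/(-2*(-3 + 6)))*(u(-12) + O(-12)) = (-6 + 1/(-2*(-3 + 6)))*((40 + (-12)²) + 4) = (-6 + 1/(-2*3))*((40 + 144) + 4) = (-6 + 1/(-6))*(184 + 4) = (-6 - ⅙)*188 = -37/6*188 = -3478/3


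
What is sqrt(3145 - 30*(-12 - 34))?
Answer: 5*sqrt(181) ≈ 67.268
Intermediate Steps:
sqrt(3145 - 30*(-12 - 34)) = sqrt(3145 - 30*(-46)) = sqrt(3145 + 1380) = sqrt(4525) = 5*sqrt(181)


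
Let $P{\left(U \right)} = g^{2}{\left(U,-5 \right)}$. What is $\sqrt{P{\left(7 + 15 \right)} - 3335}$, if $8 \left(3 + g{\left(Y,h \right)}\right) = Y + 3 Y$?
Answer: $i \sqrt{3271} \approx 57.193 i$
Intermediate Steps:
$g{\left(Y,h \right)} = -3 + \frac{Y}{2}$ ($g{\left(Y,h \right)} = -3 + \frac{Y + 3 Y}{8} = -3 + \frac{4 Y}{8} = -3 + \frac{Y}{2}$)
$P{\left(U \right)} = \left(-3 + \frac{U}{2}\right)^{2}$
$\sqrt{P{\left(7 + 15 \right)} - 3335} = \sqrt{\frac{\left(-6 + \left(7 + 15\right)\right)^{2}}{4} - 3335} = \sqrt{\frac{\left(-6 + 22\right)^{2}}{4} - 3335} = \sqrt{\frac{16^{2}}{4} - 3335} = \sqrt{\frac{1}{4} \cdot 256 - 3335} = \sqrt{64 - 3335} = \sqrt{-3271} = i \sqrt{3271}$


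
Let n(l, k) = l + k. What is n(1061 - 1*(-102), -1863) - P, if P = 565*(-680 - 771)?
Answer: 819115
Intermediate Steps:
P = -819815 (P = 565*(-1451) = -819815)
n(l, k) = k + l
n(1061 - 1*(-102), -1863) - P = (-1863 + (1061 - 1*(-102))) - 1*(-819815) = (-1863 + (1061 + 102)) + 819815 = (-1863 + 1163) + 819815 = -700 + 819815 = 819115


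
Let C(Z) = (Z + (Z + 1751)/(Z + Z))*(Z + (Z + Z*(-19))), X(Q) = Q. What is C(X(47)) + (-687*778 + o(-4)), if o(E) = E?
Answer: -587326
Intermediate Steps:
C(Z) = -17*Z*(Z + (1751 + Z)/(2*Z)) (C(Z) = (Z + (1751 + Z)/((2*Z)))*(Z + (Z - 19*Z)) = (Z + (1751 + Z)*(1/(2*Z)))*(Z - 18*Z) = (Z + (1751 + Z)/(2*Z))*(-17*Z) = -17*Z*(Z + (1751 + Z)/(2*Z)))
C(X(47)) + (-687*778 + o(-4)) = (-29767/2 - 17*47² - 17/2*47) + (-687*778 - 4) = (-29767/2 - 17*2209 - 799/2) + (-534486 - 4) = (-29767/2 - 37553 - 799/2) - 534490 = -52836 - 534490 = -587326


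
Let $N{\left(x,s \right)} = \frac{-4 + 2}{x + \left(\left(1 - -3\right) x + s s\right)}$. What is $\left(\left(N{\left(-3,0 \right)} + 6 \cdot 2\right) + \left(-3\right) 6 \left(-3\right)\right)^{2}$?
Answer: $\frac{984064}{225} \approx 4373.6$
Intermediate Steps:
$N{\left(x,s \right)} = - \frac{2}{s^{2} + 5 x}$ ($N{\left(x,s \right)} = - \frac{2}{x + \left(\left(1 + 3\right) x + s^{2}\right)} = - \frac{2}{x + \left(4 x + s^{2}\right)} = - \frac{2}{x + \left(s^{2} + 4 x\right)} = - \frac{2}{s^{2} + 5 x}$)
$\left(\left(N{\left(-3,0 \right)} + 6 \cdot 2\right) + \left(-3\right) 6 \left(-3\right)\right)^{2} = \left(\left(- \frac{2}{0^{2} + 5 \left(-3\right)} + 6 \cdot 2\right) + \left(-3\right) 6 \left(-3\right)\right)^{2} = \left(\left(- \frac{2}{0 - 15} + 12\right) - -54\right)^{2} = \left(\left(- \frac{2}{-15} + 12\right) + 54\right)^{2} = \left(\left(\left(-2\right) \left(- \frac{1}{15}\right) + 12\right) + 54\right)^{2} = \left(\left(\frac{2}{15} + 12\right) + 54\right)^{2} = \left(\frac{182}{15} + 54\right)^{2} = \left(\frac{992}{15}\right)^{2} = \frac{984064}{225}$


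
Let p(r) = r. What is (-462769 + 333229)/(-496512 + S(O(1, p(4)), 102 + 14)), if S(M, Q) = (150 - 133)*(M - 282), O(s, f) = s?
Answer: 129540/501289 ≈ 0.25841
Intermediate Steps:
S(M, Q) = -4794 + 17*M (S(M, Q) = 17*(-282 + M) = -4794 + 17*M)
(-462769 + 333229)/(-496512 + S(O(1, p(4)), 102 + 14)) = (-462769 + 333229)/(-496512 + (-4794 + 17*1)) = -129540/(-496512 + (-4794 + 17)) = -129540/(-496512 - 4777) = -129540/(-501289) = -129540*(-1/501289) = 129540/501289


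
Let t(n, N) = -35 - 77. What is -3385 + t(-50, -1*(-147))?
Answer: -3497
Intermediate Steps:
t(n, N) = -112
-3385 + t(-50, -1*(-147)) = -3385 - 112 = -3497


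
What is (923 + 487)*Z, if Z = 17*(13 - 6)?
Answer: 167790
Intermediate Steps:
Z = 119 (Z = 17*7 = 119)
(923 + 487)*Z = (923 + 487)*119 = 1410*119 = 167790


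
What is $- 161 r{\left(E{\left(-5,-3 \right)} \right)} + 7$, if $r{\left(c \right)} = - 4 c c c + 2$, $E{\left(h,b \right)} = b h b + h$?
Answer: $-80500315$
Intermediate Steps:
$E{\left(h,b \right)} = h + h b^{2}$ ($E{\left(h,b \right)} = h b^{2} + h = h + h b^{2}$)
$r{\left(c \right)} = 2 - 4 c^{3}$ ($r{\left(c \right)} = - 4 c^{2} c + 2 = - 4 c^{3} + 2 = 2 - 4 c^{3}$)
$- 161 r{\left(E{\left(-5,-3 \right)} \right)} + 7 = - 161 \left(2 - 4 \left(- 5 \left(1 + \left(-3\right)^{2}\right)\right)^{3}\right) + 7 = - 161 \left(2 - 4 \left(- 5 \left(1 + 9\right)\right)^{3}\right) + 7 = - 161 \left(2 - 4 \left(\left(-5\right) 10\right)^{3}\right) + 7 = - 161 \left(2 - 4 \left(-50\right)^{3}\right) + 7 = - 161 \left(2 - -500000\right) + 7 = - 161 \left(2 + 500000\right) + 7 = \left(-161\right) 500002 + 7 = -80500322 + 7 = -80500315$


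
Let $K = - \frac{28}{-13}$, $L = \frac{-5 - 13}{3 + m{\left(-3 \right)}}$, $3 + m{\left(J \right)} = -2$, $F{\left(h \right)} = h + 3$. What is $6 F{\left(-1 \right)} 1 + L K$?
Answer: $\frac{408}{13} \approx 31.385$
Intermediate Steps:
$F{\left(h \right)} = 3 + h$
$m{\left(J \right)} = -5$ ($m{\left(J \right)} = -3 - 2 = -5$)
$L = 9$ ($L = \frac{-5 - 13}{3 - 5} = - \frac{18}{-2} = \left(-18\right) \left(- \frac{1}{2}\right) = 9$)
$K = \frac{28}{13}$ ($K = \left(-28\right) \left(- \frac{1}{13}\right) = \frac{28}{13} \approx 2.1538$)
$6 F{\left(-1 \right)} 1 + L K = 6 \left(3 - 1\right) 1 + 9 \cdot \frac{28}{13} = 6 \cdot 2 \cdot 1 + \frac{252}{13} = 12 \cdot 1 + \frac{252}{13} = 12 + \frac{252}{13} = \frac{408}{13}$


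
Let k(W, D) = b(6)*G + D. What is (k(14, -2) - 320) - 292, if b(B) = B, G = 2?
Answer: -602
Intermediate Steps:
k(W, D) = 12 + D (k(W, D) = 6*2 + D = 12 + D)
(k(14, -2) - 320) - 292 = ((12 - 2) - 320) - 292 = (10 - 320) - 292 = -310 - 292 = -602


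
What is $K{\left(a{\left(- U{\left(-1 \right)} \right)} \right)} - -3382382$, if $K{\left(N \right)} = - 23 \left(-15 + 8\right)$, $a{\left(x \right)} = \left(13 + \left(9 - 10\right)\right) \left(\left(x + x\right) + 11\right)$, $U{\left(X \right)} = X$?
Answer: $3382543$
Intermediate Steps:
$a{\left(x \right)} = 132 + 24 x$ ($a{\left(x \right)} = \left(13 - 1\right) \left(2 x + 11\right) = 12 \left(11 + 2 x\right) = 132 + 24 x$)
$K{\left(N \right)} = 161$ ($K{\left(N \right)} = \left(-23\right) \left(-7\right) = 161$)
$K{\left(a{\left(- U{\left(-1 \right)} \right)} \right)} - -3382382 = 161 - -3382382 = 161 + 3382382 = 3382543$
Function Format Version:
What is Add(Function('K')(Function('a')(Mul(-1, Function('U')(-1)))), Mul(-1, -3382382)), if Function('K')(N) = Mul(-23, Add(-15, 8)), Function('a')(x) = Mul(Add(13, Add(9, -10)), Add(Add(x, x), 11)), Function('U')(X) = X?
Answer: 3382543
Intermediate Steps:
Function('a')(x) = Add(132, Mul(24, x)) (Function('a')(x) = Mul(Add(13, -1), Add(Mul(2, x), 11)) = Mul(12, Add(11, Mul(2, x))) = Add(132, Mul(24, x)))
Function('K')(N) = 161 (Function('K')(N) = Mul(-23, -7) = 161)
Add(Function('K')(Function('a')(Mul(-1, Function('U')(-1)))), Mul(-1, -3382382)) = Add(161, Mul(-1, -3382382)) = Add(161, 3382382) = 3382543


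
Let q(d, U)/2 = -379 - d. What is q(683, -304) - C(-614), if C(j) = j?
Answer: -1510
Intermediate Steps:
q(d, U) = -758 - 2*d (q(d, U) = 2*(-379 - d) = -758 - 2*d)
q(683, -304) - C(-614) = (-758 - 2*683) - 1*(-614) = (-758 - 1366) + 614 = -2124 + 614 = -1510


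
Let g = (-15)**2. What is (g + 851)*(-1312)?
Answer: -1411712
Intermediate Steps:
g = 225
(g + 851)*(-1312) = (225 + 851)*(-1312) = 1076*(-1312) = -1411712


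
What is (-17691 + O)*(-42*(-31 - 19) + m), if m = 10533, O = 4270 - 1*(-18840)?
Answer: 68458227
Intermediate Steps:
O = 23110 (O = 4270 + 18840 = 23110)
(-17691 + O)*(-42*(-31 - 19) + m) = (-17691 + 23110)*(-42*(-31 - 19) + 10533) = 5419*(-42*(-50) + 10533) = 5419*(2100 + 10533) = 5419*12633 = 68458227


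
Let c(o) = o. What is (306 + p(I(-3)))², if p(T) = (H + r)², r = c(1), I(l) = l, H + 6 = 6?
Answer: 94249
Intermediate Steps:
H = 0 (H = -6 + 6 = 0)
r = 1
p(T) = 1 (p(T) = (0 + 1)² = 1² = 1)
(306 + p(I(-3)))² = (306 + 1)² = 307² = 94249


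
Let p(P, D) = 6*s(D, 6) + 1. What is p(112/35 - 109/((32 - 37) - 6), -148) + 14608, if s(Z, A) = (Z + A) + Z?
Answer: 12869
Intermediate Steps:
s(Z, A) = A + 2*Z (s(Z, A) = (A + Z) + Z = A + 2*Z)
p(P, D) = 37 + 12*D (p(P, D) = 6*(6 + 2*D) + 1 = (36 + 12*D) + 1 = 37 + 12*D)
p(112/35 - 109/((32 - 37) - 6), -148) + 14608 = (37 + 12*(-148)) + 14608 = (37 - 1776) + 14608 = -1739 + 14608 = 12869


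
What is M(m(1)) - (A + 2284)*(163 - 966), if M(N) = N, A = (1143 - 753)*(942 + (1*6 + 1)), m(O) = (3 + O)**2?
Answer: 299032398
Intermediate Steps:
A = 370110 (A = 390*(942 + (6 + 1)) = 390*(942 + 7) = 390*949 = 370110)
M(m(1)) - (A + 2284)*(163 - 966) = (3 + 1)**2 - (370110 + 2284)*(163 - 966) = 4**2 - 372394*(-803) = 16 - 1*(-299032382) = 16 + 299032382 = 299032398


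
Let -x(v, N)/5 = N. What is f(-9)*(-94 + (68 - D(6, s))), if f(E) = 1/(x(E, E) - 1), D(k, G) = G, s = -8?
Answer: -9/22 ≈ -0.40909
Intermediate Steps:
x(v, N) = -5*N
f(E) = 1/(-1 - 5*E) (f(E) = 1/(-5*E - 1) = 1/(-1 - 5*E))
f(-9)*(-94 + (68 - D(6, s))) = (-1/(1 + 5*(-9)))*(-94 + (68 - 1*(-8))) = (-1/(1 - 45))*(-94 + (68 + 8)) = (-1/(-44))*(-94 + 76) = -1*(-1/44)*(-18) = (1/44)*(-18) = -9/22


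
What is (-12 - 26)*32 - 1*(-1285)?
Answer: 69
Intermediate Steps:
(-12 - 26)*32 - 1*(-1285) = -38*32 + 1285 = -1216 + 1285 = 69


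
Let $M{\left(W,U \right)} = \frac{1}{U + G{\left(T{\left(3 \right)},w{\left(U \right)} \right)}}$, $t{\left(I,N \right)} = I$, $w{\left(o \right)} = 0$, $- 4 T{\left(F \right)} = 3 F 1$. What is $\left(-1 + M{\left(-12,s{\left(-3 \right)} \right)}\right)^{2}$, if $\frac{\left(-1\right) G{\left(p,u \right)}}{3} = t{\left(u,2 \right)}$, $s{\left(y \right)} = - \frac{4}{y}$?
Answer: $\frac{1}{16} \approx 0.0625$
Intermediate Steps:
$T{\left(F \right)} = - \frac{3 F}{4}$ ($T{\left(F \right)} = - \frac{3 F 1}{4} = - \frac{3 F}{4}$)
$G{\left(p,u \right)} = - 3 u$
$M{\left(W,U \right)} = \frac{1}{U}$ ($M{\left(W,U \right)} = \frac{1}{U - 0} = \frac{1}{U + 0} = \frac{1}{U}$)
$\left(-1 + M{\left(-12,s{\left(-3 \right)} \right)}\right)^{2} = \left(-1 + \frac{1}{\left(-4\right) \frac{1}{-3}}\right)^{2} = \left(-1 + \frac{1}{\left(-4\right) \left(- \frac{1}{3}\right)}\right)^{2} = \left(-1 + \frac{1}{\frac{4}{3}}\right)^{2} = \left(-1 + \frac{3}{4}\right)^{2} = \left(- \frac{1}{4}\right)^{2} = \frac{1}{16}$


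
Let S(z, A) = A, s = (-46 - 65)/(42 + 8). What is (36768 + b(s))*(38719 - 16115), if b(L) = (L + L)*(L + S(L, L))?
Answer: 519718423884/625 ≈ 8.3155e+8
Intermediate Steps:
s = -111/50 ≈ -2.2200
b(L) = 4*L² (b(L) = (L + L)*(L + L) = (2*L)*(2*L) = 4*L²)
(36768 + b(s))*(38719 - 16115) = (36768 + 4*(-111/50)²)*(38719 - 16115) = (36768 + 4*(12321/2500))*22604 = (36768 + 12321/625)*22604 = (22992321/625)*22604 = 519718423884/625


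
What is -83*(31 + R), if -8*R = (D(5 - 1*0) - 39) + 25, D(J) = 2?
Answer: -5395/2 ≈ -2697.5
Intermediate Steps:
R = 3/2 (R = -((2 - 39) + 25)/8 = -(-37 + 25)/8 = -⅛*(-12) = 3/2 ≈ 1.5000)
-83*(31 + R) = -83*(31 + 3/2) = -83*65/2 = -5395/2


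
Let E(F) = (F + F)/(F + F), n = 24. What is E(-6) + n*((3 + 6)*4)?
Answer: 865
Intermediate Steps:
E(F) = 1 (E(F) = (2*F)/((2*F)) = (2*F)*(1/(2*F)) = 1)
E(-6) + n*((3 + 6)*4) = 1 + 24*((3 + 6)*4) = 1 + 24*(9*4) = 1 + 24*36 = 1 + 864 = 865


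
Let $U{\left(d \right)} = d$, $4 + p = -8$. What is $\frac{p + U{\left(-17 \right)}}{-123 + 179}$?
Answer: $- \frac{29}{56} \approx -0.51786$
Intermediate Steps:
$p = -12$ ($p = -4 - 8 = -12$)
$\frac{p + U{\left(-17 \right)}}{-123 + 179} = \frac{-12 - 17}{-123 + 179} = - \frac{29}{56}$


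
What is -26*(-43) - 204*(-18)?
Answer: 4790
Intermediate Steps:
-26*(-43) - 204*(-18) = 1118 + 3672 = 4790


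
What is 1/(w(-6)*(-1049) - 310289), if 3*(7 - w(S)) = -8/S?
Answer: -9/2854492 ≈ -3.1529e-6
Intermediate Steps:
w(S) = 7 + 8/(3*S) (w(S) = 7 - (-8)/(3*S) = 7 + 8/(3*S))
1/(w(-6)*(-1049) - 310289) = 1/((7 + (8/3)/(-6))*(-1049) - 310289) = 1/((7 + (8/3)*(-⅙))*(-1049) - 310289) = 1/((7 - 4/9)*(-1049) - 310289) = 1/((59/9)*(-1049) - 310289) = 1/(-61891/9 - 310289) = 1/(-2854492/9) = -9/2854492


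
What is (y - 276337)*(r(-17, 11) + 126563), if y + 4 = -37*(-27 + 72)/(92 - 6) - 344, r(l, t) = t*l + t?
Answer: -3007577724525/86 ≈ -3.4972e+10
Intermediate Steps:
r(l, t) = t + l*t (r(l, t) = l*t + t = t + l*t)
y = -31593/86 (y = -4 + (-37*(-27 + 72)/(92 - 6) - 344) = -4 + (-1665/86 - 344) = -4 - 31249/86 = -31593/86 ≈ -367.36)
(y - 276337)*(r(-17, 11) + 126563) = (-31593/86 - 276337)*(11*(1 - 17) + 126563) = -23796575*(11*(-16) + 126563)/86 = -23796575*(-176 + 126563)/86 = -23796575/86*126387 = -3007577724525/86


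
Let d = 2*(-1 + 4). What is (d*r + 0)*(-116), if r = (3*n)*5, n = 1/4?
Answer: -2610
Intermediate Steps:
n = ¼ ≈ 0.25000
d = 6 (d = 2*3 = 6)
r = 15/4 (r = (3*(¼))*5 = (¾)*5 = 15/4 ≈ 3.7500)
(d*r + 0)*(-116) = (6*(15/4) + 0)*(-116) = (45/2 + 0)*(-116) = (45/2)*(-116) = -2610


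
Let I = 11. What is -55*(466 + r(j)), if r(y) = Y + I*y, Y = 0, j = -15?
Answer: -16555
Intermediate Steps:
r(y) = 11*y (r(y) = 0 + 11*y = 11*y)
-55*(466 + r(j)) = -55*(466 + 11*(-15)) = -55*(466 - 165) = -55*301 = -16555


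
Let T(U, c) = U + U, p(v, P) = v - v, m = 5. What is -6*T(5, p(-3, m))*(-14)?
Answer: 840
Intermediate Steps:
p(v, P) = 0
T(U, c) = 2*U
-6*T(5, p(-3, m))*(-14) = -12*5*(-14) = -6*10*(-14) = -60*(-14) = 840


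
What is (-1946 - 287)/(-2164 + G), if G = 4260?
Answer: -2233/2096 ≈ -1.0654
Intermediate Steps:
(-1946 - 287)/(-2164 + G) = (-1946 - 287)/(-2164 + 4260) = -2233/2096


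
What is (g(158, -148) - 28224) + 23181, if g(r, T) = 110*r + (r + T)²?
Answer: 12437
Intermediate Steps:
g(r, T) = (T + r)² + 110*r (g(r, T) = 110*r + (T + r)² = (T + r)² + 110*r)
(g(158, -148) - 28224) + 23181 = (((-148 + 158)² + 110*158) - 28224) + 23181 = ((10² + 17380) - 28224) + 23181 = ((100 + 17380) - 28224) + 23181 = (17480 - 28224) + 23181 = -10744 + 23181 = 12437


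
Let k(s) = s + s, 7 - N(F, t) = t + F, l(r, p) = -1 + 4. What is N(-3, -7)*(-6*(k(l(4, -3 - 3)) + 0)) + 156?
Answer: -456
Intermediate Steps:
l(r, p) = 3
N(F, t) = 7 - F - t (N(F, t) = 7 - (t + F) = 7 - (F + t) = 7 + (-F - t) = 7 - F - t)
k(s) = 2*s
N(-3, -7)*(-6*(k(l(4, -3 - 3)) + 0)) + 156 = (7 - 1*(-3) - 1*(-7))*(-6*(2*3 + 0)) + 156 = (7 + 3 + 7)*(-6*(6 + 0)) + 156 = 17*(-6*6) + 156 = 17*(-36) + 156 = -612 + 156 = -456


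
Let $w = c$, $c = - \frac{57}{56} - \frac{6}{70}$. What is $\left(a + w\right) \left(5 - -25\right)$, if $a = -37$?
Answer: $- \frac{32007}{28} \approx -1143.1$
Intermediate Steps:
$c = - \frac{309}{280}$ ($c = \left(-57\right) \frac{1}{56} - \frac{3}{35} = - \frac{57}{56} - \frac{3}{35} = - \frac{309}{280} \approx -1.1036$)
$w = - \frac{309}{280} \approx -1.1036$
$\left(a + w\right) \left(5 - -25\right) = \left(-37 - \frac{309}{280}\right) \left(5 - -25\right) = - \frac{10669 \left(5 + 25\right)}{280} = \left(- \frac{10669}{280}\right) 30 = - \frac{32007}{28}$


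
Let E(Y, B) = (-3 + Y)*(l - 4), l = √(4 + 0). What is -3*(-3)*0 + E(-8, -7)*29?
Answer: 638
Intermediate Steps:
l = 2 (l = √4 = 2)
E(Y, B) = 6 - 2*Y (E(Y, B) = (-3 + Y)*(2 - 4) = (-3 + Y)*(-2) = 6 - 2*Y)
-3*(-3)*0 + E(-8, -7)*29 = -3*(-3)*0 + (6 - 2*(-8))*29 = 9*0 + (6 + 16)*29 = 0 + 22*29 = 0 + 638 = 638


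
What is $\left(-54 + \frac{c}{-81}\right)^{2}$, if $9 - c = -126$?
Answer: $\frac{27889}{9} \approx 3098.8$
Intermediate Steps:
$c = 135$ ($c = 9 - -126 = 9 + 126 = 135$)
$\left(-54 + \frac{c}{-81}\right)^{2} = \left(-54 + \frac{135}{-81}\right)^{2} = \left(-54 + 135 \left(- \frac{1}{81}\right)\right)^{2} = \left(-54 - \frac{5}{3}\right)^{2} = \left(- \frac{167}{3}\right)^{2} = \frac{27889}{9}$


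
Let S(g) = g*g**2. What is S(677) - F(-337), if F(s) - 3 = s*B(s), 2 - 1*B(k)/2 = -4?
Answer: 310292774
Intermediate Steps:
B(k) = 12 (B(k) = 4 - 2*(-4) = 4 + 8 = 12)
S(g) = g**3
F(s) = 3 + 12*s (F(s) = 3 + s*12 = 3 + 12*s)
S(677) - F(-337) = 677**3 - (3 + 12*(-337)) = 310288733 - (3 - 4044) = 310288733 - 1*(-4041) = 310288733 + 4041 = 310292774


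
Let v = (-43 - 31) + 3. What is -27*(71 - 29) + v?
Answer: -1205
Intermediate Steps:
v = -71 (v = -74 + 3 = -71)
-27*(71 - 29) + v = -27*(71 - 29) - 71 = -27*42 - 71 = -1134 - 71 = -1205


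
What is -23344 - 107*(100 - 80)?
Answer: -25484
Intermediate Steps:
-23344 - 107*(100 - 80) = -23344 - 107*20 = -23344 - 1*2140 = -23344 - 2140 = -25484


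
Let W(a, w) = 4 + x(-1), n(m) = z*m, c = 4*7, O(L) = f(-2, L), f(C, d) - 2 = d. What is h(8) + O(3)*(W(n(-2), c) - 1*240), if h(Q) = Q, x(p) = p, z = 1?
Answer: -1177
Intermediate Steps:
f(C, d) = 2 + d
O(L) = 2 + L
c = 28
n(m) = m (n(m) = 1*m = m)
W(a, w) = 3 (W(a, w) = 4 - 1 = 3)
h(8) + O(3)*(W(n(-2), c) - 1*240) = 8 + (2 + 3)*(3 - 1*240) = 8 + 5*(3 - 240) = 8 + 5*(-237) = 8 - 1185 = -1177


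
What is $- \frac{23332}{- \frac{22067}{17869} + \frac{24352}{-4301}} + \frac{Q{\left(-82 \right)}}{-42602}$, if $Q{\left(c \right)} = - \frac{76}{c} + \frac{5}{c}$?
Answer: $\frac{6264198294589286607}{1851678740519020} \approx 3383.0$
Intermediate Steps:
$Q{\left(c \right)} = - \frac{71}{c}$
$- \frac{23332}{- \frac{22067}{17869} + \frac{24352}{-4301}} + \frac{Q{\left(-82 \right)}}{-42602} = - \frac{23332}{- \frac{22067}{17869} + \frac{24352}{-4301}} + \frac{\left(-71\right) \frac{1}{-82}}{-42602} = - \frac{23332}{\left(-22067\right) \frac{1}{17869} + 24352 \left(- \frac{1}{4301}\right)} + \left(-71\right) \left(- \frac{1}{82}\right) \left(- \frac{1}{42602}\right) = - \frac{23332}{- \frac{22067}{17869} - \frac{24352}{4301}} + \frac{71}{82} \left(- \frac{1}{42602}\right) = - \frac{23332}{- \frac{530056055}{76854569}} - \frac{71}{3493364} = \left(-23332\right) \left(- \frac{76854569}{530056055}\right) - \frac{71}{3493364} = \frac{1793170803908}{530056055} - \frac{71}{3493364} = \frac{6264198294589286607}{1851678740519020}$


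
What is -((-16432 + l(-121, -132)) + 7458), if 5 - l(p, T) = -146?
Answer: 8823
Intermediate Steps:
l(p, T) = 151 (l(p, T) = 5 - 1*(-146) = 5 + 146 = 151)
-((-16432 + l(-121, -132)) + 7458) = -((-16432 + 151) + 7458) = -(-16281 + 7458) = -1*(-8823) = 8823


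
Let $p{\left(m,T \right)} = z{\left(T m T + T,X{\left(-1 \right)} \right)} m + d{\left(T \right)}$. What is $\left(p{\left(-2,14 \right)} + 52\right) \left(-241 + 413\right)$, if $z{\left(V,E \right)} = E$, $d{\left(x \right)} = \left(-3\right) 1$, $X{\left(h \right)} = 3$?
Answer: $7396$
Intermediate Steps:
$d{\left(x \right)} = -3$
$p{\left(m,T \right)} = -3 + 3 m$ ($p{\left(m,T \right)} = 3 m - 3 = -3 + 3 m$)
$\left(p{\left(-2,14 \right)} + 52\right) \left(-241 + 413\right) = \left(\left(-3 + 3 \left(-2\right)\right) + 52\right) \left(-241 + 413\right) = \left(\left(-3 - 6\right) + 52\right) 172 = \left(-9 + 52\right) 172 = 43 \cdot 172 = 7396$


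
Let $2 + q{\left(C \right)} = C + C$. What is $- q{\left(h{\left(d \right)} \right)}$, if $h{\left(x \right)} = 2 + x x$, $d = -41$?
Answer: $-3364$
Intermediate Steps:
$h{\left(x \right)} = 2 + x^{2}$
$q{\left(C \right)} = -2 + 2 C$ ($q{\left(C \right)} = -2 + \left(C + C\right) = -2 + 2 C$)
$- q{\left(h{\left(d \right)} \right)} = - (-2 + 2 \left(2 + \left(-41\right)^{2}\right)) = - (-2 + 2 \left(2 + 1681\right)) = - (-2 + 2 \cdot 1683) = - (-2 + 3366) = \left(-1\right) 3364 = -3364$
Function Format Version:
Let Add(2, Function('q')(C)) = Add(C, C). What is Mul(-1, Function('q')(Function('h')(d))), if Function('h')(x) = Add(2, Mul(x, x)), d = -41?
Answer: -3364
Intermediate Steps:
Function('h')(x) = Add(2, Pow(x, 2))
Function('q')(C) = Add(-2, Mul(2, C)) (Function('q')(C) = Add(-2, Add(C, C)) = Add(-2, Mul(2, C)))
Mul(-1, Function('q')(Function('h')(d))) = Mul(-1, Add(-2, Mul(2, Add(2, Pow(-41, 2))))) = Mul(-1, Add(-2, Mul(2, Add(2, 1681)))) = Mul(-1, Add(-2, Mul(2, 1683))) = Mul(-1, Add(-2, 3366)) = Mul(-1, 3364) = -3364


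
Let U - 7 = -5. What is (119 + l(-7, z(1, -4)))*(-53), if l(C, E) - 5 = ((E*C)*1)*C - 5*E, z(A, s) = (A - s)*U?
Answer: -29892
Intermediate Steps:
U = 2 (U = 7 - 5 = 2)
z(A, s) = -2*s + 2*A (z(A, s) = (A - s)*2 = -2*s + 2*A)
l(C, E) = 5 - 5*E + E*C² (l(C, E) = 5 + (((E*C)*1)*C - 5*E) = 5 + (((C*E)*1)*C - 5*E) = 5 + ((C*E)*C - 5*E) = 5 + (E*C² - 5*E) = 5 + (-5*E + E*C²) = 5 - 5*E + E*C²)
(119 + l(-7, z(1, -4)))*(-53) = (119 + (5 - 5*(-2*(-4) + 2*1) + (-2*(-4) + 2*1)*(-7)²))*(-53) = (119 + (5 - 5*(8 + 2) + (8 + 2)*49))*(-53) = (119 + (5 - 5*10 + 10*49))*(-53) = (119 + (5 - 50 + 490))*(-53) = (119 + 445)*(-53) = 564*(-53) = -29892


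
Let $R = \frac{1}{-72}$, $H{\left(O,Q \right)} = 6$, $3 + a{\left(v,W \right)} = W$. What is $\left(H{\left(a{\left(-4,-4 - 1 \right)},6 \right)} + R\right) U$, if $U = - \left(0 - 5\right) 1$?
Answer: $\frac{2155}{72} \approx 29.931$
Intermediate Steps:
$a{\left(v,W \right)} = -3 + W$
$R = - \frac{1}{72} \approx -0.013889$
$U = 5$ ($U = - \left(-5\right) 1 = \left(-1\right) \left(-5\right) = 5$)
$\left(H{\left(a{\left(-4,-4 - 1 \right)},6 \right)} + R\right) U = \left(6 - \frac{1}{72}\right) 5 = \frac{431}{72} \cdot 5 = \frac{2155}{72}$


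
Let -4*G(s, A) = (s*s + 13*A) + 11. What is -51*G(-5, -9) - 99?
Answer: -4527/4 ≈ -1131.8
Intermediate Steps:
G(s, A) = -11/4 - 13*A/4 - s**2/4 (G(s, A) = -((s*s + 13*A) + 11)/4 = -((s**2 + 13*A) + 11)/4 = -(11 + s**2 + 13*A)/4 = -11/4 - 13*A/4 - s**2/4)
-51*G(-5, -9) - 99 = -51*(-11/4 - 13/4*(-9) - 1/4*(-5)**2) - 99 = -51*(-11/4 + 117/4 - 1/4*25) - 99 = -51*(-11/4 + 117/4 - 25/4) - 99 = -51*81/4 - 99 = -4131/4 - 99 = -4527/4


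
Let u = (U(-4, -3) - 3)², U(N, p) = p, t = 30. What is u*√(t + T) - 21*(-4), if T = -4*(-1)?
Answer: 84 + 36*√34 ≈ 293.91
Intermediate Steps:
T = 4
u = 36 (u = (-3 - 3)² = (-6)² = 36)
u*√(t + T) - 21*(-4) = 36*√(30 + 4) - 21*(-4) = 36*√34 + 84 = 84 + 36*√34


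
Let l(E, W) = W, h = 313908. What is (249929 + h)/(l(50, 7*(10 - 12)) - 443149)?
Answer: -563837/443163 ≈ -1.2723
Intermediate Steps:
(249929 + h)/(l(50, 7*(10 - 12)) - 443149) = (249929 + 313908)/(7*(10 - 12) - 443149) = 563837/(7*(-2) - 443149) = 563837/(-14 - 443149) = 563837/(-443163) = 563837*(-1/443163) = -563837/443163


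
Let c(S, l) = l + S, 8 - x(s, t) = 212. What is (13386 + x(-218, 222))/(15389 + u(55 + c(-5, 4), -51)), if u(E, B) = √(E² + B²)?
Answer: 101428899/118407902 - 19773*√613/118407902 ≈ 0.85247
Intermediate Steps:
x(s, t) = -204 (x(s, t) = 8 - 1*212 = 8 - 212 = -204)
c(S, l) = S + l
u(E, B) = √(B² + E²)
(13386 + x(-218, 222))/(15389 + u(55 + c(-5, 4), -51)) = (13386 - 204)/(15389 + √((-51)² + (55 + (-5 + 4))²)) = 13182/(15389 + √(2601 + (55 - 1)²)) = 13182/(15389 + √(2601 + 54²)) = 13182/(15389 + √(2601 + 2916)) = 13182/(15389 + √5517) = 13182/(15389 + 3*√613)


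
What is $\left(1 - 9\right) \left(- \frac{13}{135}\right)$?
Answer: $\frac{104}{135} \approx 0.77037$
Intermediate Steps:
$\left(1 - 9\right) \left(- \frac{13}{135}\right) = - 8 \left(\left(-13\right) \frac{1}{135}\right) = \left(-8\right) \left(- \frac{13}{135}\right) = \frac{104}{135}$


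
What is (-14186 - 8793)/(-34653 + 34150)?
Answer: 22979/503 ≈ 45.684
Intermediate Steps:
(-14186 - 8793)/(-34653 + 34150) = -22979/(-503) = -22979*(-1/503) = 22979/503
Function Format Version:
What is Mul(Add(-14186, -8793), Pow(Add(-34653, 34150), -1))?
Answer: Rational(22979, 503) ≈ 45.684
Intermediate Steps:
Mul(Add(-14186, -8793), Pow(Add(-34653, 34150), -1)) = Mul(-22979, Pow(-503, -1)) = Mul(-22979, Rational(-1, 503)) = Rational(22979, 503)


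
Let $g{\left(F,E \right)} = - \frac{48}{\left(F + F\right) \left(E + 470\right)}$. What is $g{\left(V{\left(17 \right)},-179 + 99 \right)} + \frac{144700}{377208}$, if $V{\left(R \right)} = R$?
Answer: $\frac{3045859}{8015670} \approx 0.37999$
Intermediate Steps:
$g{\left(F,E \right)} = - \frac{24}{F \left(470 + E\right)}$ ($g{\left(F,E \right)} = - \frac{48}{2 F \left(470 + E\right)} = - 48 \frac{1}{2 F \left(470 + E\right)} = - \frac{24}{F \left(470 + E\right)}$)
$g{\left(V{\left(17 \right)},-179 + 99 \right)} + \frac{144700}{377208} = - \frac{24}{17 \left(470 + \left(-179 + 99\right)\right)} + \frac{144700}{377208} = \left(-24\right) \frac{1}{17} \frac{1}{470 - 80} + 144700 \cdot \frac{1}{377208} = \left(-24\right) \frac{1}{17} \cdot \frac{1}{390} + \frac{36175}{94302} = - \frac{4}{1105} + \frac{36175}{94302} = \frac{3045859}{8015670}$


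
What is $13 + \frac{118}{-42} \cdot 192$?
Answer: $- \frac{3685}{7} \approx -526.43$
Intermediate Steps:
$13 + \frac{118}{-42} \cdot 192 = 13 + 118 \left(- \frac{1}{42}\right) 192 = 13 - \frac{3776}{7} = - \frac{3685}{7}$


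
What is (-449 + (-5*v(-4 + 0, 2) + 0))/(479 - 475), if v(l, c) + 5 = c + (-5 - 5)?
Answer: -96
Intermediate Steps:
v(l, c) = -15 + c (v(l, c) = -5 + (c + (-5 - 5)) = -5 + (c - 10) = -5 + (-10 + c) = -15 + c)
(-449 + (-5*v(-4 + 0, 2) + 0))/(479 - 475) = (-449 + (-5*(-15 + 2) + 0))/(479 - 475) = (-449 + (-5*(-13) + 0))/4 = (-449 + (-1*(-65) + 0))*(1/4) = (-449 + (65 + 0))*(1/4) = (-449 + 65)*(1/4) = -384*1/4 = -96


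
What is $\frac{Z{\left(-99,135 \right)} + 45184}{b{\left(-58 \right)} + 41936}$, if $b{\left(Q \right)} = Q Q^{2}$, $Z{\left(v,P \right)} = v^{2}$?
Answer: $- \frac{54985}{153176} \approx -0.35897$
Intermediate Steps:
$b{\left(Q \right)} = Q^{3}$
$\frac{Z{\left(-99,135 \right)} + 45184}{b{\left(-58 \right)} + 41936} = \frac{\left(-99\right)^{2} + 45184}{\left(-58\right)^{3} + 41936} = \frac{9801 + 45184}{-195112 + 41936} = \frac{54985}{-153176} = 54985 \left(- \frac{1}{153176}\right) = - \frac{54985}{153176}$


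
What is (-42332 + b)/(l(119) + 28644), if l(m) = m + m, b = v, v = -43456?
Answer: -42894/14441 ≈ -2.9703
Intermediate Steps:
b = -43456
l(m) = 2*m
(-42332 + b)/(l(119) + 28644) = (-42332 - 43456)/(2*119 + 28644) = -85788/(238 + 28644) = -85788/28882 = -85788*1/28882 = -42894/14441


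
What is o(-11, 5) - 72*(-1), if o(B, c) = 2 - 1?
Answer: 73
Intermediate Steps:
o(B, c) = 1
o(-11, 5) - 72*(-1) = 1 - 72*(-1) = 1 + 72 = 73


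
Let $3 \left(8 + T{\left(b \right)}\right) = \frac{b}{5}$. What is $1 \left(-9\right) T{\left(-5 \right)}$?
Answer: $75$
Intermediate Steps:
$T{\left(b \right)} = -8 + \frac{b}{15}$ ($T{\left(b \right)} = -8 + \frac{b \frac{1}{5}}{3} = -8 + \frac{\frac{1}{5} b}{3} = -8 + \frac{b}{15}$)
$1 \left(-9\right) T{\left(-5 \right)} = 1 \left(-9\right) \left(-8 + \frac{1}{15} \left(-5\right)\right) = - 9 \left(-8 - \frac{1}{3}\right) = \left(-9\right) \left(- \frac{25}{3}\right) = 75$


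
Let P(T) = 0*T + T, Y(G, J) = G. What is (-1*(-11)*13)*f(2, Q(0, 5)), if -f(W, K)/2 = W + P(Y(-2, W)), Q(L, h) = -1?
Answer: 0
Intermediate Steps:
P(T) = T (P(T) = 0 + T = T)
f(W, K) = 4 - 2*W (f(W, K) = -2*(W - 2) = -2*(-2 + W) = 4 - 2*W)
(-1*(-11)*13)*f(2, Q(0, 5)) = (-1*(-11)*13)*(4 - 2*2) = (11*13)*(4 - 4) = 143*0 = 0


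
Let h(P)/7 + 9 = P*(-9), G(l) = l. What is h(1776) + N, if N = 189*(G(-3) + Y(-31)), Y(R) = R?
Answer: -118377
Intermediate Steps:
h(P) = -63 - 63*P (h(P) = -63 + 7*(P*(-9)) = -63 + 7*(-9*P) = -63 - 63*P)
N = -6426 (N = 189*(-3 - 31) = 189*(-34) = -6426)
h(1776) + N = (-63 - 63*1776) - 6426 = (-63 - 111888) - 6426 = -111951 - 6426 = -118377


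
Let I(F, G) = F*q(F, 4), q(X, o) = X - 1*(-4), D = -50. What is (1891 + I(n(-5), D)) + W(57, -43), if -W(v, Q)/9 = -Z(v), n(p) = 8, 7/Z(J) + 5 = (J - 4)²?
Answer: 5571611/2804 ≈ 1987.0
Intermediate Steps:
Z(J) = 7/(-5 + (-4 + J)²) (Z(J) = 7/(-5 + (J - 4)²) = 7/(-5 + (-4 + J)²))
q(X, o) = 4 + X (q(X, o) = X + 4 = 4 + X)
W(v, Q) = 63/(-5 + (-4 + v)²) (W(v, Q) = -(-9)*7/(-5 + (-4 + v)²) = -(-63)/(-5 + (-4 + v)²) = 63/(-5 + (-4 + v)²))
I(F, G) = F*(4 + F)
(1891 + I(n(-5), D)) + W(57, -43) = (1891 + 8*(4 + 8)) + 63/(-5 + (-4 + 57)²) = (1891 + 8*12) + 63/(-5 + 53²) = (1891 + 96) + 63/(-5 + 2809) = 1987 + 63/2804 = 5571611/2804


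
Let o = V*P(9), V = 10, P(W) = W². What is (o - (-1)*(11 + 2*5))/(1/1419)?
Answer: 1179189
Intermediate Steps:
o = 810 (o = 10*9² = 10*81 = 810)
(o - (-1)*(11 + 2*5))/(1/1419) = (810 - (-1)*(11 + 2*5))/(1/1419) = (810 - (-1)*(11 + 10))/(1/1419) = (810 - (-1)*21)*1419 = (810 - 1*(-21))*1419 = (810 + 21)*1419 = 831*1419 = 1179189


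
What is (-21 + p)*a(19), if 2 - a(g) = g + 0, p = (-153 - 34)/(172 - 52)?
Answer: 46019/120 ≈ 383.49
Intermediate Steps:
p = -187/120 ≈ -1.5583
a(g) = 2 - g (a(g) = 2 - (g + 0) = 2 - g)
(-21 + p)*a(19) = (-21 - 187/120)*(2 - 1*19) = -2707*(2 - 19)/120 = -2707/120*(-17) = 46019/120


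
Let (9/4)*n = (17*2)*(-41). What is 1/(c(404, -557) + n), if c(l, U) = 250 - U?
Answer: 9/1687 ≈ 0.0053349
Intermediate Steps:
n = -5576/9 (n = 4*((17*2)*(-41))/9 = 4*(34*(-41))/9 = (4/9)*(-1394) = -5576/9 ≈ -619.56)
1/(c(404, -557) + n) = 1/((250 - 1*(-557)) - 5576/9) = 1/((250 + 557) - 5576/9) = 1/(807 - 5576/9) = 1/(1687/9) = 9/1687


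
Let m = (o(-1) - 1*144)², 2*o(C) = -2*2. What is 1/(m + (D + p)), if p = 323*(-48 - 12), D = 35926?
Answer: 1/37862 ≈ 2.6412e-5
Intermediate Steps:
o(C) = -2 (o(C) = (-2*2)/2 = (½)*(-4) = -2)
p = -19380 (p = 323*(-60) = -19380)
m = 21316 (m = (-2 - 1*144)² = (-2 - 144)² = (-146)² = 21316)
1/(m + (D + p)) = 1/(21316 + (35926 - 19380)) = 1/(21316 + 16546) = 1/37862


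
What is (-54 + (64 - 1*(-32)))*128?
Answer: 5376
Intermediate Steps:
(-54 + (64 - 1*(-32)))*128 = (-54 + (64 + 32))*128 = (-54 + 96)*128 = 42*128 = 5376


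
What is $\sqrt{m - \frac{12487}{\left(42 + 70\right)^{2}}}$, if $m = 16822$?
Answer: $\frac{\sqrt{211002681}}{112} \approx 129.7$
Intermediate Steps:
$\sqrt{m - \frac{12487}{\left(42 + 70\right)^{2}}} = \sqrt{16822 - \frac{12487}{\left(42 + 70\right)^{2}}} = \sqrt{16822 - \frac{12487}{112^{2}}} = \sqrt{16822 - \frac{12487}{12544}} = \sqrt{\frac{211002681}{12544}} = \frac{\sqrt{211002681}}{112}$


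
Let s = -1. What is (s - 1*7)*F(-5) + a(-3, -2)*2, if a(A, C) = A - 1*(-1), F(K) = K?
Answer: 36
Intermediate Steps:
a(A, C) = 1 + A (a(A, C) = A + 1 = 1 + A)
(s - 1*7)*F(-5) + a(-3, -2)*2 = (-1 - 1*7)*(-5) + (1 - 3)*2 = (-1 - 7)*(-5) - 2*2 = -8*(-5) - 4 = 40 - 4 = 36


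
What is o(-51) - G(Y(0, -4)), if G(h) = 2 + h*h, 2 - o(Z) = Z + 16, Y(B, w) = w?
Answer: 19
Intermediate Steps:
o(Z) = -14 - Z (o(Z) = 2 - (Z + 16) = 2 - (16 + Z) = 2 + (-16 - Z) = -14 - Z)
G(h) = 2 + h**2
o(-51) - G(Y(0, -4)) = (-14 - 1*(-51)) - (2 + (-4)**2) = (-14 + 51) - (2 + 16) = 37 - 1*18 = 37 - 18 = 19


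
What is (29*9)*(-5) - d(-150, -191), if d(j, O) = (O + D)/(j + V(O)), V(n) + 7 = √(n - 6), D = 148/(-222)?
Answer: -97362365/74538 - 575*I*√197/74538 ≈ -1306.2 - 0.10827*I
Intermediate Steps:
D = -⅔ (D = 148*(-1/222) = -⅔ ≈ -0.66667)
V(n) = -7 + √(-6 + n) (V(n) = -7 + √(n - 6) = -7 + √(-6 + n))
d(j, O) = (-⅔ + O)/(-7 + j + √(-6 + O)) (d(j, O) = (O - ⅔)/(j + (-7 + √(-6 + O))) = (-⅔ + O)/(-7 + j + √(-6 + O)))
(29*9)*(-5) - d(-150, -191) = (29*9)*(-5) - (-⅔ - 191)/(-7 - 150 + √(-6 - 191)) = 261*(-5) - (-575)/((-7 - 150 + √(-197))*3) = -1305 - (-575)/((-7 - 150 + I*√197)*3) = -1305 - (-575)/((-157 + I*√197)*3) = -1305 - (-575)/(3*(-157 + I*√197)) = -1305 + 575/(3*(-157 + I*√197))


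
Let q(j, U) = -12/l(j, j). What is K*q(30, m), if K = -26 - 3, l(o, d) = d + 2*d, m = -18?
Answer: 58/15 ≈ 3.8667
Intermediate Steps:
l(o, d) = 3*d
q(j, U) = -4/j (q(j, U) = -12*1/(3*j) = -4/j)
K = -29
K*q(30, m) = -(-116)/30 = -29*(-2/15) = 58/15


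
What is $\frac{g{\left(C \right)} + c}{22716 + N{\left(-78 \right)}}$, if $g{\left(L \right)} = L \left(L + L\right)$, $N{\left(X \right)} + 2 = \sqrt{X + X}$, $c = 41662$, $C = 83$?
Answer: $\frac{39352005}{16122686} - \frac{3465 i \sqrt{39}}{16122686} \approx 2.4408 - 0.0013421 i$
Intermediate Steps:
$N{\left(X \right)} = -2 + \sqrt{2} \sqrt{X}$ ($N{\left(X \right)} = -2 + \sqrt{X + X} = -2 + \sqrt{2 X} = -2 + \sqrt{2} \sqrt{X}$)
$g{\left(L \right)} = 2 L^{2}$ ($g{\left(L \right)} = L 2 L = 2 L^{2}$)
$\frac{g{\left(C \right)} + c}{22716 + N{\left(-78 \right)}} = \frac{2 \cdot 83^{2} + 41662}{22716 - \left(2 - \sqrt{2} \sqrt{-78}\right)} = \frac{2 \cdot 6889 + 41662}{22716 - \left(2 - \sqrt{2} i \sqrt{78}\right)} = \frac{13778 + 41662}{22716 - \left(2 - 2 i \sqrt{39}\right)} = \frac{55440}{22714 + 2 i \sqrt{39}}$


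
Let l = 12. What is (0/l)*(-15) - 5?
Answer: -5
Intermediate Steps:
(0/l)*(-15) - 5 = (0/12)*(-15) - 5 = (0*(1/12))*(-15) - 5 = 0*(-15) - 5 = 0 - 5 = -5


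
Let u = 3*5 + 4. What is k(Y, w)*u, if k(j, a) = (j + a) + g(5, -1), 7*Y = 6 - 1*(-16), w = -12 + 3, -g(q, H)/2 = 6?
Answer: -2375/7 ≈ -339.29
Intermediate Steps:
g(q, H) = -12 (g(q, H) = -2*6 = -12)
w = -9
Y = 22/7 (Y = (6 - 1*(-16))/7 = (6 + 16)/7 = (1/7)*22 = 22/7 ≈ 3.1429)
k(j, a) = -12 + a + j (k(j, a) = (j + a) - 12 = (a + j) - 12 = -12 + a + j)
u = 19 (u = 15 + 4 = 19)
k(Y, w)*u = (-12 - 9 + 22/7)*19 = -125/7*19 = -2375/7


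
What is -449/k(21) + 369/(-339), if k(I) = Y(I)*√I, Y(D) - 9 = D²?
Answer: -123/113 - 449*√21/9450 ≈ -1.3062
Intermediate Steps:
Y(D) = 9 + D²
k(I) = √I*(9 + I²) (k(I) = (9 + I²)*√I = √I*(9 + I²))
-449/k(21) + 369/(-339) = -449*√21/(21*(9 + 21²)) + 369/(-339) = -449*√21/(21*(9 + 441)) + 369*(-1/339) = -449*√21/9450 - 123/113 = -123/113 - 449*√21/9450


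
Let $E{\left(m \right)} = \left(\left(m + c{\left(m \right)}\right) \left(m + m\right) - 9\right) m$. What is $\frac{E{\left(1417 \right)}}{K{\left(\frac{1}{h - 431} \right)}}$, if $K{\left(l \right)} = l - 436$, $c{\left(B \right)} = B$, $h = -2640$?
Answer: $- \frac{34950136146029}{1338957} \approx -2.6102 \cdot 10^{7}$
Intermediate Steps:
$K{\left(l \right)} = -436 + l$
$E{\left(m \right)} = m \left(-9 + 4 m^{2}\right)$ ($E{\left(m \right)} = \left(\left(m + m\right) \left(m + m\right) - 9\right) m = \left(2 m 2 m - 9\right) m = \left(4 m^{2} - 9\right) m = \left(-9 + 4 m^{2}\right) m = m \left(-9 + 4 m^{2}\right)$)
$\frac{E{\left(1417 \right)}}{K{\left(\frac{1}{h - 431} \right)}} = \frac{1417 \left(-9 + 4 \cdot 1417^{2}\right)}{-436 + \frac{1}{-2640 - 431}} = \frac{1417 \left(-9 + 4 \cdot 2007889\right)}{-436 + \frac{1}{-3071}} = \frac{1417 \left(-9 + 8031556\right)}{-436 - \frac{1}{3071}} = \frac{1417 \cdot 8031547}{- \frac{1338957}{3071}} = 11380702099 \left(- \frac{3071}{1338957}\right) = - \frac{34950136146029}{1338957}$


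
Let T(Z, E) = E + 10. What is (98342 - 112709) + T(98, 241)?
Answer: -14116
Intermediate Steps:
T(Z, E) = 10 + E
(98342 - 112709) + T(98, 241) = (98342 - 112709) + (10 + 241) = -14367 + 251 = -14116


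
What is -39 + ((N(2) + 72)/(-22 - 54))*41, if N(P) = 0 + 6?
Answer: -3081/38 ≈ -81.079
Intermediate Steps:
N(P) = 6
-39 + ((N(2) + 72)/(-22 - 54))*41 = -39 + ((6 + 72)/(-22 - 54))*41 = -39 + (78/(-76))*41 = -39 + (78*(-1/76))*41 = -39 - 39/38*41 = -39 - 1599/38 = -3081/38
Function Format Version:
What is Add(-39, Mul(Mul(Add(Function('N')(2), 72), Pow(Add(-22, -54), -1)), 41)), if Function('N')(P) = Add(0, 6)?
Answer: Rational(-3081, 38) ≈ -81.079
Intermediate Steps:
Function('N')(P) = 6
Add(-39, Mul(Mul(Add(Function('N')(2), 72), Pow(Add(-22, -54), -1)), 41)) = Add(-39, Mul(Mul(Add(6, 72), Pow(Add(-22, -54), -1)), 41)) = Add(-39, Mul(Mul(78, Pow(-76, -1)), 41)) = Add(-39, Mul(Mul(78, Rational(-1, 76)), 41)) = Add(-39, Mul(Rational(-39, 38), 41)) = Add(-39, Rational(-1599, 38)) = Rational(-3081, 38)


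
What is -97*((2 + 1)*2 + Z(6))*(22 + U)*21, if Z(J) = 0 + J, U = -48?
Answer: 635544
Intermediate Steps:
Z(J) = J
-97*((2 + 1)*2 + Z(6))*(22 + U)*21 = -97*((2 + 1)*2 + 6)*(22 - 48)*21 = -97*(3*2 + 6)*(-26)*21 = -97*(6 + 6)*(-26)*21 = -1164*(-26)*21 = -97*(-312)*21 = 30264*21 = 635544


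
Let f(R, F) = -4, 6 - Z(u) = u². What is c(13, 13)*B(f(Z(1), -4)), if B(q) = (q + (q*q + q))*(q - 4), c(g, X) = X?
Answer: -832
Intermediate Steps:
Z(u) = 6 - u²
B(q) = (-4 + q)*(q² + 2*q) (B(q) = (q + (q² + q))*(-4 + q) = (q + (q + q²))*(-4 + q) = (q² + 2*q)*(-4 + q) = (-4 + q)*(q² + 2*q))
c(13, 13)*B(f(Z(1), -4)) = 13*(-4*(-8 + (-4)² - 2*(-4))) = 13*(-4*(-8 + 16 + 8)) = 13*(-4*16) = 13*(-64) = -832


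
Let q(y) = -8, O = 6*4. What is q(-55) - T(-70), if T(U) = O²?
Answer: -584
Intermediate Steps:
O = 24
T(U) = 576 (T(U) = 24² = 576)
q(-55) - T(-70) = -8 - 1*576 = -8 - 576 = -584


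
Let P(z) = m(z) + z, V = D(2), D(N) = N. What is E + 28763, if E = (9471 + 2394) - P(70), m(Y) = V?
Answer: 40556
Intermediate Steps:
V = 2
m(Y) = 2
P(z) = 2 + z
E = 11793 (E = (9471 + 2394) - (2 + 70) = 11865 - 1*72 = 11865 - 72 = 11793)
E + 28763 = 11793 + 28763 = 40556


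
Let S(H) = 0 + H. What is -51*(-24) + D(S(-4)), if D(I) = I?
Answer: 1220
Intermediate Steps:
S(H) = H
-51*(-24) + D(S(-4)) = -51*(-24) - 4 = 1224 - 4 = 1220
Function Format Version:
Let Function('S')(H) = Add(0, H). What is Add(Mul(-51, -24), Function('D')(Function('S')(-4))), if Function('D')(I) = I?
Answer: 1220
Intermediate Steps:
Function('S')(H) = H
Add(Mul(-51, -24), Function('D')(Function('S')(-4))) = Add(Mul(-51, -24), -4) = Add(1224, -4) = 1220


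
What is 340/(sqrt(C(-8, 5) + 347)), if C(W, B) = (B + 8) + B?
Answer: 68*sqrt(365)/73 ≈ 17.796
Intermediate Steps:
C(W, B) = 8 + 2*B (C(W, B) = (8 + B) + B = 8 + 2*B)
340/(sqrt(C(-8, 5) + 347)) = 340/(sqrt((8 + 2*5) + 347)) = 340/(sqrt((8 + 10) + 347)) = 340/(sqrt(18 + 347)) = 340/(sqrt(365)) = 340*(sqrt(365)/365) = 68*sqrt(365)/73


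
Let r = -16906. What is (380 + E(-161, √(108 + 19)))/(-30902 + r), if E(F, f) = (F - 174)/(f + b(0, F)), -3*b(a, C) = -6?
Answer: -23705/2940192 + 335*√127/5880384 ≈ -0.0074204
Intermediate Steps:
b(a, C) = 2 (b(a, C) = -⅓*(-6) = 2)
E(F, f) = (-174 + F)/(2 + f) (E(F, f) = (F - 174)/(f + 2) = (-174 + F)/(2 + f))
(380 + E(-161, √(108 + 19)))/(-30902 + r) = (380 + (-174 - 161)/(2 + √(108 + 19)))/(-30902 - 16906) = (380 - 335/(2 + √127))/(-47808) = (380 - 335/(2 + √127))*(-1/47808) = -95/11952 + 335/(47808*(2 + √127))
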